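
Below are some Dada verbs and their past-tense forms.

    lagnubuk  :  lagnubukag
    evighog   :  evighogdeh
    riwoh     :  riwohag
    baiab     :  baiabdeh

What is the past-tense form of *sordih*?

The pattern is voicing of the final consonant: -ag when the stem ends in a voiceless consonant (*lagnubuk*, *riwoh*); -deh when the stem ends in a voiced consonant (*evighog*, *baiab*).
Since the final consonant of *sordih* is /h/ (voiceless), it takes -ag, giving *sordihag*.

sordihag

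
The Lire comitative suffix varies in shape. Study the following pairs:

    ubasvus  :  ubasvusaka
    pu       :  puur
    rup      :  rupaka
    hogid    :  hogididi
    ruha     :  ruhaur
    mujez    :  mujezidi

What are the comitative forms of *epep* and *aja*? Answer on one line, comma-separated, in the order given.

epepaka, ajaur

Looking at the final sound of each stem: -aka when the stem ends in a voiceless consonant (*ubasvus*, *rup*); -idi when the stem ends in a voiced consonant (*hogid*, *mujez*); -ur when the stem ends in a vowel (*pu*, *ruha*).
*epep* — final sound /p/ (a voiceless consonant) → -aka → *epepaka*.
Since the final sound of *aja* is /a/ (a vowel), it takes -ur, giving *ajaur*.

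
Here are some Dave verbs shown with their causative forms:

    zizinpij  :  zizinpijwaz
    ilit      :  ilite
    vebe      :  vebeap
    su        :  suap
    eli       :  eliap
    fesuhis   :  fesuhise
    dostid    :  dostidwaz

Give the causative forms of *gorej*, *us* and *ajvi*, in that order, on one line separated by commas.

The suffix is conditioned by the final sound: -e when the stem ends in a voiceless consonant (*ilit*, *fesuhis*); -waz when the stem ends in a voiced consonant (*zizinpij*, *dostid*); -ap when the stem ends in a vowel (*vebe*, *su*, *eli*).
*gorej*: final sound = /j/, a voiced consonant → -waz → *gorejwaz*.
The final sound of *us* is /s/, which is a voiceless consonant, so the suffix is -e, giving *use*.
*ajvi*: final sound = /i/, a vowel → -ap → *ajviap*.

gorejwaz, use, ajviap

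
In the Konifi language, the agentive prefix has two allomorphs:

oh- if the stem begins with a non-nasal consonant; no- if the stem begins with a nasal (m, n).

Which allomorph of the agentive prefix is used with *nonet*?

The first consonant of *nonet* is /n/, which is a nasal, so the prefix is no-.

no-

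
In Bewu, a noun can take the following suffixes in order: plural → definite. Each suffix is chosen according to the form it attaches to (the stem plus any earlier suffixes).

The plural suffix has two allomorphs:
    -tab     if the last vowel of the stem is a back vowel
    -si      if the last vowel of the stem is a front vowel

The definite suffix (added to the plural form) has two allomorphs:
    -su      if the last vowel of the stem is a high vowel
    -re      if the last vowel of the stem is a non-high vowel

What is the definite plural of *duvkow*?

*duvkow*: last vowel = /o/, a back vowel → -tab → *duvkowtab*.
The plural form *duvkowtab* — last vowel /a/ (a non-high vowel) → -re → *duvkowtabre*.

duvkowtabre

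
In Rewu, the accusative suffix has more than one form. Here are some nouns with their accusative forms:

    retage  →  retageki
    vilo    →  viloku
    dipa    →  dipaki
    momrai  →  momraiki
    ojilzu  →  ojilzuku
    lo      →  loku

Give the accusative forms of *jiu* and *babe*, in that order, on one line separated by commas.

jiuku, babeki

The suffix is conditioned by the last vowel: -ku when the last vowel of the stem is a rounded vowel (*vilo*, *ojilzu*, *lo*); -ki when the last vowel of the stem is an unrounded vowel (*retage*, *dipa*, *momrai*).
*jiu* — last vowel /u/ (a rounded vowel) → -ku → *jiuku*.
*babe* — last vowel /e/ (an unrounded vowel) → -ki → *babeki*.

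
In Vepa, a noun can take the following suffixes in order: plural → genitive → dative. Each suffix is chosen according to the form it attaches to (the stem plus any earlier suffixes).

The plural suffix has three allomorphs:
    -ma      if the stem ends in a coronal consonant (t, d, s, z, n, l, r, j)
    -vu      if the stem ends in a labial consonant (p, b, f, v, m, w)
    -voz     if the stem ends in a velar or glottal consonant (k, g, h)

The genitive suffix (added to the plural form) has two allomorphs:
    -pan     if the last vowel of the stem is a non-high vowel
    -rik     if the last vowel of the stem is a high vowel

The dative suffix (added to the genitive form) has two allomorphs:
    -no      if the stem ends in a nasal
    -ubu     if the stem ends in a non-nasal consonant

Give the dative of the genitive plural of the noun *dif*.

*dif*: final consonant = /f/, labial → -vu → *difvu*.
The last vowel of the plural form *difvu* is /u/, which is a high vowel, so the genitive suffix is -rik, giving *difvurik*.
The final consonant of the genitive form *difvurik* is /k/, which is non-nasal, so the dative suffix is -ubu, giving *difvurikubu*.

difvurikubu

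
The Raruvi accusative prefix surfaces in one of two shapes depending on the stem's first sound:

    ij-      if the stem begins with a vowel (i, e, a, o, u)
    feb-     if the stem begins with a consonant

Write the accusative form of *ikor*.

*ikor* — first sound /i/ (a vowel) → ij- → *ijikor*.

ijikor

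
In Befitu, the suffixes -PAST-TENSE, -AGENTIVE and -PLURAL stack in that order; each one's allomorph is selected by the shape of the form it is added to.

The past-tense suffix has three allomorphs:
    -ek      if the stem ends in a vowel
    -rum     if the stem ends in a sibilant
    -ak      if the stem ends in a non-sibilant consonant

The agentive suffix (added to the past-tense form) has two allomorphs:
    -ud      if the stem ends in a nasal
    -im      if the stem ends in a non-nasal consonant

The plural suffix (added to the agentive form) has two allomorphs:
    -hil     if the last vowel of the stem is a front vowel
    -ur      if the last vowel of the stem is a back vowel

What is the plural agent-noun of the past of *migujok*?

Since the final sound of *migujok* is /k/ (a non-sibilant consonant), it takes -ak, giving *migujokak*.
The past-tense form *migujokak*: final consonant = /k/, non-nasal → -im → *migujokakim*.
Since the last vowel of the agentive form *migujokakim* is /i/ (a front vowel), it takes -hil, giving *migujokakimhil*.

migujokakimhil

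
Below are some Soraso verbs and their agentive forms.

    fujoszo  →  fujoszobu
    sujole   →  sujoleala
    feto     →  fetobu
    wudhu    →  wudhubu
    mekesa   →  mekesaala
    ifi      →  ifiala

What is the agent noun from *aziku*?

azikubu

Looking at the last vowel of each stem: -bu when the last vowel of the stem is a rounded vowel (*fujoszo*, *feto*, *wudhu*); -ala when the last vowel of the stem is an unrounded vowel (*sujole*, *mekesa*, *ifi*).
*aziku* — last vowel /u/ (a rounded vowel) → -bu → *azikubu*.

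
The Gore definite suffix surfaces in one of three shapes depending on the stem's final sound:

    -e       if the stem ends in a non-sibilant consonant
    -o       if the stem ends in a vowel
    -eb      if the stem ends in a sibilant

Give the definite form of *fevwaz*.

fevwazeb

*fevwaz* — final sound /z/ (a sibilant) → -eb → *fevwazeb*.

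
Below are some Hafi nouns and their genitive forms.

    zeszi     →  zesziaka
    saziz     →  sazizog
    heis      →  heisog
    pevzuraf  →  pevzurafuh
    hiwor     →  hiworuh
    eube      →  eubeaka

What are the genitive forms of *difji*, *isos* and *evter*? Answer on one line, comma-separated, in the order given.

The suffix is conditioned by the final sound: -og when the stem ends in a sibilant (*saziz*, *heis*); -uh when the stem ends in a non-sibilant consonant (*pevzuraf*, *hiwor*); -aka when the stem ends in a vowel (*zeszi*, *eube*).
*difji*: final sound = /i/, a vowel → -aka → *difjiaka*.
Since the final sound of *isos* is /s/ (a sibilant), it takes -og, giving *isosog*.
*evter* — final sound /r/ (a non-sibilant consonant) → -uh → *evteruh*.

difjiaka, isosog, evteruh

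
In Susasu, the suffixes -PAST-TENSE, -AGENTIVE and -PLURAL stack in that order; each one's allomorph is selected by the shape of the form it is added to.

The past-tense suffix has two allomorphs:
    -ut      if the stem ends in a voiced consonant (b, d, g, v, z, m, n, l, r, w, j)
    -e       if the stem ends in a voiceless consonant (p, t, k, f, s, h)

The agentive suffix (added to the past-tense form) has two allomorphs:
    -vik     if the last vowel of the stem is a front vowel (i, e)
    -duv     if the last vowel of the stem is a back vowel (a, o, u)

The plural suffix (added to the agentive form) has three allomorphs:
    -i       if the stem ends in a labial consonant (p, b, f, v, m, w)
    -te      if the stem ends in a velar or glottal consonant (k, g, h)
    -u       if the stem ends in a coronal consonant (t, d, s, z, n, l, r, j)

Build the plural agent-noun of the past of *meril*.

merilutduvi

*meril* — final consonant /l/ (voiced) → -ut → *merilut*.
The last vowel of the past-tense form *merilut* is /u/, which is a back vowel, so the agentive suffix is -duv, giving *merilutduv*.
The final consonant of the agentive form *merilutduv* is /v/, which is labial, so the plural suffix is -i, giving *merilutduvi*.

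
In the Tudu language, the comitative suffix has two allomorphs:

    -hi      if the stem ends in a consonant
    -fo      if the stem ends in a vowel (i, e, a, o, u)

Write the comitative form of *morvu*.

Since the final sound of *morvu* is /u/ (a vowel), it takes -fo, giving *morvufo*.

morvufo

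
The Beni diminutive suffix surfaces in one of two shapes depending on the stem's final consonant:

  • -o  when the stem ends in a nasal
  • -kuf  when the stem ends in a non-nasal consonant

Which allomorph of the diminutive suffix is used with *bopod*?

-kuf

*bopod* — final consonant /d/ (non-nasal) → -kuf.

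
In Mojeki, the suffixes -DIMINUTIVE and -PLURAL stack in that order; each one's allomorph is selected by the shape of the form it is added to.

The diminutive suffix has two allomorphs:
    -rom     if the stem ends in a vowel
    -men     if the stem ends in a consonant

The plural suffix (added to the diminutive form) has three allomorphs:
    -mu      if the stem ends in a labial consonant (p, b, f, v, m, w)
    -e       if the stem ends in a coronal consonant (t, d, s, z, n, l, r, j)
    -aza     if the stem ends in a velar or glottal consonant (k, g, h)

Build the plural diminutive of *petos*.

Since the final sound of *petos* is /s/ (a consonant), it takes -men, giving *petosmen*.
The final consonant of the diminutive form *petosmen* is /n/, which is coronal, so the plural suffix is -e, giving *petosmene*.

petosmene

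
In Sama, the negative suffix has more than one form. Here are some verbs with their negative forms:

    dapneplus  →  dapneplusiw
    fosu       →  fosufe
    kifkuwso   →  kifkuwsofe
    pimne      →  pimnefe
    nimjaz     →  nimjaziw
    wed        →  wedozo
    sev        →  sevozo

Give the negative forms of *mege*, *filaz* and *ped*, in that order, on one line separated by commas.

The alternation tracks the final sound of the stem — -iw when the stem ends in a sibilant (*dapneplus*, *nimjaz*); -ozo when the stem ends in a non-sibilant consonant (*wed*, *sev*); -fe when the stem ends in a vowel (*fosu*, *kifkuwso*, *pimne*).
The final sound of *mege* is /e/, which is a vowel, so the suffix is -fe, giving *megefe*.
*filaz* — final sound /z/ (a sibilant) → -iw → *filaziw*.
The final sound of *ped* is /d/, which is a non-sibilant consonant, so the suffix is -ozo, giving *pedozo*.

megefe, filaziw, pedozo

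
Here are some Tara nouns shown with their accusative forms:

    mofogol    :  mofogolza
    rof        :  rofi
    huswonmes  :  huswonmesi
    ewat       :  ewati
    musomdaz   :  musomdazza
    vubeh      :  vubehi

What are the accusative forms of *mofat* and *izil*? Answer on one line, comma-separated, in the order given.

The pattern is voicing of the final consonant: -i when the stem ends in a voiceless consonant (*rof*, *huswonmes*, *ewat*, *vubeh*); -za when the stem ends in a voiced consonant (*mofogol*, *musomdaz*).
Since the final consonant of *mofat* is /t/ (voiceless), it takes -i, giving *mofati*.
*izil*: final consonant = /l/, voiced → -za → *izilza*.

mofati, izilza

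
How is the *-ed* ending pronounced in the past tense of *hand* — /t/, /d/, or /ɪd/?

The stem *hand* ends in /t/ or /d/.
The -ed suffix is realized as /ɪd/ after /t, d/; as /t/ after other voiceless consonants; and as /d/ after other voiced sounds.
So -ed on *hand* is pronounced /ɪd/.

/ɪd/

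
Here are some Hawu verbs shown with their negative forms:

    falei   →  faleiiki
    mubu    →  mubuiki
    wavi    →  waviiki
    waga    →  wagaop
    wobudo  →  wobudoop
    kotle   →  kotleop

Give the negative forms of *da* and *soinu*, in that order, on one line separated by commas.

Looking at the last vowel of each stem: -iki when the last vowel of the stem is a high vowel (*falei*, *mubu*, *wavi*); -op when the last vowel of the stem is a non-high vowel (*waga*, *wobudo*, *kotle*).
The last vowel of *da* is /a/, which is a non-high vowel, so the suffix is -op, giving *daop*.
Since the last vowel of *soinu* is /u/ (a high vowel), it takes -iki, giving *soinuiki*.

daop, soinuiki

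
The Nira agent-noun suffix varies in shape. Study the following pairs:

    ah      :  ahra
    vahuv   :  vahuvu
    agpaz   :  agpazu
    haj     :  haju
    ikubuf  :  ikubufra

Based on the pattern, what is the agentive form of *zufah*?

zufahra

The pattern is voicing of the final consonant: -ra when the stem ends in a voiceless consonant (*ah*, *ikubuf*); -u when the stem ends in a voiced consonant (*vahuv*, *agpaz*, *haj*).
The final consonant of *zufah* is /h/, which is voiceless, so the suffix is -ra, giving *zufahra*.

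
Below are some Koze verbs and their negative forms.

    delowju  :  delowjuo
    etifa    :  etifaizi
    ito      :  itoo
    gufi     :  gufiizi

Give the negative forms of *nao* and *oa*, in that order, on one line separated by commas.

naoo, oaizi

Looking at the last vowel of each stem: -o when the last vowel of the stem is a rounded vowel (*delowju*, *ito*); -izi when the last vowel of the stem is an unrounded vowel (*etifa*, *gufi*).
Since the last vowel of *nao* is /o/ (a rounded vowel), it takes -o, giving *naoo*.
Since the last vowel of *oa* is /a/ (an unrounded vowel), it takes -izi, giving *oaizi*.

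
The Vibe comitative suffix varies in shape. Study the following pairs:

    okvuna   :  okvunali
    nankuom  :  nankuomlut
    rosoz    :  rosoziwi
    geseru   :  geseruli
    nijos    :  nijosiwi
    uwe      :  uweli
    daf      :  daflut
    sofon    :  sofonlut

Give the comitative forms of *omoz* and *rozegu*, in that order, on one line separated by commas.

omoziwi, rozeguli

The pattern is sibilance of the final sound: -iwi when the stem ends in a sibilant (*rosoz*, *nijos*); -lut when the stem ends in a non-sibilant consonant (*nankuom*, *daf*, *sofon*); -li when the stem ends in a vowel (*okvuna*, *geseru*, *uwe*).
*omoz* — final sound /z/ (a sibilant) → -iwi → *omoziwi*.
Since the final sound of *rozegu* is /u/ (a vowel), it takes -li, giving *rozeguli*.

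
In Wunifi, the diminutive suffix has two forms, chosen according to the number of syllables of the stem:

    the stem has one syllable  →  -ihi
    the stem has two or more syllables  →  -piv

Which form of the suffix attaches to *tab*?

-ihi

*tab* (one syllable) → -ihi.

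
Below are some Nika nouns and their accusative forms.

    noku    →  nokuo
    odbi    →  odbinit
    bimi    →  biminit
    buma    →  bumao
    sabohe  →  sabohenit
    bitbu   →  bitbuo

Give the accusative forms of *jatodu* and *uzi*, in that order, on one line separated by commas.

jatoduo, uzinit

The alternation tracks the last vowel of the stem — -nit when the last vowel of the stem is a front vowel (*odbi*, *bimi*, *sabohe*); -o when the last vowel of the stem is a back vowel (*noku*, *buma*, *bitbu*).
Since the last vowel of *jatodu* is /u/ (a back vowel), it takes -o, giving *jatoduo*.
Since the last vowel of *uzi* is /i/ (a front vowel), it takes -nit, giving *uzinit*.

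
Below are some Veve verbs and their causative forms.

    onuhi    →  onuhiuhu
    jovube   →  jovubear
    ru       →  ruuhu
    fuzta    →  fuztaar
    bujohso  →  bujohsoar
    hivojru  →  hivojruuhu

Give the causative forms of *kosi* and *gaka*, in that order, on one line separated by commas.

kosiuhu, gakaar

The alternation tracks the last vowel of the stem — -uhu when the last vowel of the stem is a high vowel (*onuhi*, *ru*, *hivojru*); -ar when the last vowel of the stem is a non-high vowel (*jovube*, *fuzta*, *bujohso*).
*kosi* — last vowel /i/ (a high vowel) → -uhu → *kosiuhu*.
The last vowel of *gaka* is /a/, which is a non-high vowel, so the suffix is -ar, giving *gakaar*.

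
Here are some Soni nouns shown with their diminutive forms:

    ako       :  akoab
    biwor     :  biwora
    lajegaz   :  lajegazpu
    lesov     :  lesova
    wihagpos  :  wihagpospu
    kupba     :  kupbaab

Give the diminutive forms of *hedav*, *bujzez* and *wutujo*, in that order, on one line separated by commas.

The alternation tracks the final sound of the stem — -pu when the stem ends in a sibilant (*lajegaz*, *wihagpos*); -a when the stem ends in a non-sibilant consonant (*biwor*, *lesov*); -ab when the stem ends in a vowel (*ako*, *kupba*).
Since the final sound of *hedav* is /v/ (a non-sibilant consonant), it takes -a, giving *hedava*.
The final sound of *bujzez* is /z/, which is a sibilant, so the suffix is -pu, giving *bujzezpu*.
*wutujo* — final sound /o/ (a vowel) → -ab → *wutujoab*.

hedava, bujzezpu, wutujoab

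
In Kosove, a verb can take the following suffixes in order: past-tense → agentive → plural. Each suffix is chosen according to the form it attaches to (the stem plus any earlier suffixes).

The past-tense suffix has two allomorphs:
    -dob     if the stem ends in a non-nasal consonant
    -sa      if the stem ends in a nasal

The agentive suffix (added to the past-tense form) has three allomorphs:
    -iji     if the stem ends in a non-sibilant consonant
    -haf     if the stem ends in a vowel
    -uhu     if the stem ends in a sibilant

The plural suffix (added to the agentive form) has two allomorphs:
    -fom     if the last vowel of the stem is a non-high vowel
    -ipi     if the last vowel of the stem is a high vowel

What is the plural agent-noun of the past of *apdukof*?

apdukofdobijiipi

*apdukof* — final consonant /f/ (non-nasal) → -dob → *apdukofdob*.
The past-tense form *apdukofdob*: final sound = /b/, a non-sibilant consonant → -iji → *apdukofdobiji*.
The agentive form *apdukofdobiji* — last vowel /i/ (a high vowel) → -ipi → *apdukofdobijiipi*.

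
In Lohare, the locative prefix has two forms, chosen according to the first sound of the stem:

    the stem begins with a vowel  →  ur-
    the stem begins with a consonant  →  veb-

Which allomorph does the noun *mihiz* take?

*mihiz* — first sound /m/ (a consonant) → veb-.

veb-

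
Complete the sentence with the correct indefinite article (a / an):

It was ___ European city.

The indefinite article is chosen by the initial *sound* of the following word, not its spelling.
*European* begins with the sound /jʊ/ (eu pronounced /jʊ/) — a consonant sound.
So the article is *a*: It was a European city.

a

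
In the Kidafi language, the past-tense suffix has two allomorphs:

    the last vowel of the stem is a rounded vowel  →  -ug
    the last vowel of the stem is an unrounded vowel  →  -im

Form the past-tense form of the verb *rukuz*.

rukuzug

*rukuz*: last vowel = /u/, a rounded vowel → -ug → *rukuzug*.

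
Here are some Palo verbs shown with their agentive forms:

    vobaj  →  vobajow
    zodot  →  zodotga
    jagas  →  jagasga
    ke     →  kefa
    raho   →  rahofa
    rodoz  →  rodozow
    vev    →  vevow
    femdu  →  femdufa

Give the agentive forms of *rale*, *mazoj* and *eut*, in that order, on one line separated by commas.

ralefa, mazojow, eutga

Looking at the final sound of each stem: -ga when the stem ends in a voiceless consonant (*zodot*, *jagas*); -ow when the stem ends in a voiced consonant (*vobaj*, *rodoz*, *vev*); -fa when the stem ends in a vowel (*ke*, *raho*, *femdu*).
The final sound of *rale* is /e/, which is a vowel, so the suffix is -fa, giving *ralefa*.
Since the final sound of *mazoj* is /j/ (a voiced consonant), it takes -ow, giving *mazojow*.
*eut*: final sound = /t/, a voiceless consonant → -ga → *eutga*.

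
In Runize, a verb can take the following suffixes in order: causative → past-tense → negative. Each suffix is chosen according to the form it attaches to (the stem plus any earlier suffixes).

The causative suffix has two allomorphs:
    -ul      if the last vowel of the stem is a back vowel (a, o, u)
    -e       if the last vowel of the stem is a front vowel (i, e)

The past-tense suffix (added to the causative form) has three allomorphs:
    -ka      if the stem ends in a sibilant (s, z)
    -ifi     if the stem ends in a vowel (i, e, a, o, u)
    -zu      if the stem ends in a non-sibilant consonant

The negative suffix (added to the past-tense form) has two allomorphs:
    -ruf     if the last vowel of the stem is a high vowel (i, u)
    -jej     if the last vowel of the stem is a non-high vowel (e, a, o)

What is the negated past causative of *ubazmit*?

ubazmiteifiruf

Since the last vowel of *ubazmit* is /i/ (a front vowel), it takes -e, giving *ubazmite*.
Since the final sound of the causative form *ubazmite* is /e/ (a vowel), it takes -ifi, giving *ubazmiteifi*.
The past-tense form *ubazmiteifi* — last vowel /i/ (a high vowel) → -ruf → *ubazmiteifiruf*.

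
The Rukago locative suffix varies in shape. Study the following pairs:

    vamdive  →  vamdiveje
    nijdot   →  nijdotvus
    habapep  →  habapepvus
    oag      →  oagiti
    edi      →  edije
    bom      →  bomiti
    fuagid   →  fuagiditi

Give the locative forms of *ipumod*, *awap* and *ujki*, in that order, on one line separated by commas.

Looking at the final sound of each stem: -vus when the stem ends in a voiceless consonant (*nijdot*, *habapep*); -iti when the stem ends in a voiced consonant (*oag*, *bom*, *fuagid*); -je when the stem ends in a vowel (*vamdive*, *edi*).
Since the final sound of *ipumod* is /d/ (a voiced consonant), it takes -iti, giving *ipumoditi*.
*awap* — final sound /p/ (a voiceless consonant) → -vus → *awapvus*.
*ujki*: final sound = /i/, a vowel → -je → *ujkije*.

ipumoditi, awapvus, ujkije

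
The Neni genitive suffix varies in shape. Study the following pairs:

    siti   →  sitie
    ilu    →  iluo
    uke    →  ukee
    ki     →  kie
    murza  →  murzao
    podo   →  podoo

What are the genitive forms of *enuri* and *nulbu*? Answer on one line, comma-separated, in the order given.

enurie, nulbuo

The alternation tracks the last vowel of the stem — -e when the last vowel of the stem is a front vowel (*siti*, *uke*, *ki*); -o when the last vowel of the stem is a back vowel (*ilu*, *murza*, *podo*).
The last vowel of *enuri* is /i/, which is a front vowel, so the suffix is -e, giving *enurie*.
The last vowel of *nulbu* is /u/, which is a back vowel, so the suffix is -o, giving *nulbuo*.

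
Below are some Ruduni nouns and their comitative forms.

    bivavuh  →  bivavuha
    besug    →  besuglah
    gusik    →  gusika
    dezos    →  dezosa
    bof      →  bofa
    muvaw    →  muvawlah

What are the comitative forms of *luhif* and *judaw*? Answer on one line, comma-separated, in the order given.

The pattern is voicing of the final consonant: -a when the stem ends in a voiceless consonant (*bivavuh*, *gusik*, *dezos*, *bof*); -lah when the stem ends in a voiced consonant (*besug*, *muvaw*).
*luhif*: final consonant = /f/, voiceless → -a → *luhifa*.
*judaw*: final consonant = /w/, voiced → -lah → *judawlah*.

luhifa, judawlah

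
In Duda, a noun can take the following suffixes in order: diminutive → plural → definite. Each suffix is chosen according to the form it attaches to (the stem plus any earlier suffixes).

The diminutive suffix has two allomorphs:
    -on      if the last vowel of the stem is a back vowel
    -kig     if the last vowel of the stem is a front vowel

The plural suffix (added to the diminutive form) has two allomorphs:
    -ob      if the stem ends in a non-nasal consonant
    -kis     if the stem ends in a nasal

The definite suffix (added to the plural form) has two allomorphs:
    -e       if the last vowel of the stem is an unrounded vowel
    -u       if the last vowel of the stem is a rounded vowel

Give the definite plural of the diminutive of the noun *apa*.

*apa*: last vowel = /a/, a back vowel → -on → *apaon*.
The diminutive form *apaon* — final consonant /n/ (a nasal) → -kis → *apaonkis*.
The plural form *apaonkis* — last vowel /i/ (an unrounded vowel) → -e → *apaonkise*.

apaonkise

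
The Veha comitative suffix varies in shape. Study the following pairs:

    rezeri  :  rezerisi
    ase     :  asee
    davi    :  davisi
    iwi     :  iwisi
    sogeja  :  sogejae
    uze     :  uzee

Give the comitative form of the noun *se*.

see

The suffix is conditioned by the last vowel: -si when the last vowel of the stem is a high vowel (*rezeri*, *davi*, *iwi*); -e when the last vowel of the stem is a non-high vowel (*ase*, *sogeja*, *uze*).
*se*: last vowel = /e/, a non-high vowel → -e → *see*.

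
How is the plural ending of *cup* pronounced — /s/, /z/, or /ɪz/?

/s/

The stem *cup* ends in a voiceless non-sibilant consonant.
The plural suffix surfaces as /ɪz/ after sibilants, /s/ after other voiceless consonants, and /z/ after other voiced sounds.
So the plural -s on *cup* is pronounced /s/.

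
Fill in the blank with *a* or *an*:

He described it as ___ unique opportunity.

a

The indefinite article is chosen by the initial *sound* of the following word, not its spelling.
*unique* begins with the sound /juː/ (u pronounced /juː/) — a consonant sound.
So the article is *a*: He described it as a unique opportunity.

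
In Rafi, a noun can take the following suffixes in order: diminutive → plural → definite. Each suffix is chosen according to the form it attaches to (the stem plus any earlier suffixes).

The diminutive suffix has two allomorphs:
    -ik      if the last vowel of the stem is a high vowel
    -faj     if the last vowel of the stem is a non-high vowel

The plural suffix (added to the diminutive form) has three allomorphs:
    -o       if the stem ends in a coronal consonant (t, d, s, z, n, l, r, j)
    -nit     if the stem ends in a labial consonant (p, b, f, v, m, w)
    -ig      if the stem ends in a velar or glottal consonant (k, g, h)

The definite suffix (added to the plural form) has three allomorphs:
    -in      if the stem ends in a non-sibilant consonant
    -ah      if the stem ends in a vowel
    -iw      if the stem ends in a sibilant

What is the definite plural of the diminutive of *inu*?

The last vowel of *inu* is /u/, which is a high vowel, so the diminutive suffix is -ik, giving *inuik*.
Since the final consonant of the diminutive form *inuik* is /k/ (velar/glottal), it takes -ig, giving *inuikig*.
The final sound of the plural form *inuikig* is /g/, which is a non-sibilant consonant, so the definite suffix is -in, giving *inuikigin*.

inuikigin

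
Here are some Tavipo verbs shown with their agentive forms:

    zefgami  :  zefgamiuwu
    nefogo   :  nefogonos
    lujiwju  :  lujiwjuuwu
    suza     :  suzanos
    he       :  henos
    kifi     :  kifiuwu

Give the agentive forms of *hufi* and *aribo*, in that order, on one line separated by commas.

The alternation tracks the last vowel of the stem — -uwu when the last vowel of the stem is a high vowel (*zefgami*, *lujiwju*, *kifi*); -nos when the last vowel of the stem is a non-high vowel (*nefogo*, *suza*, *he*).
The last vowel of *hufi* is /i/, which is a high vowel, so the suffix is -uwu, giving *hufiuwu*.
Since the last vowel of *aribo* is /o/ (a non-high vowel), it takes -nos, giving *aribonos*.

hufiuwu, aribonos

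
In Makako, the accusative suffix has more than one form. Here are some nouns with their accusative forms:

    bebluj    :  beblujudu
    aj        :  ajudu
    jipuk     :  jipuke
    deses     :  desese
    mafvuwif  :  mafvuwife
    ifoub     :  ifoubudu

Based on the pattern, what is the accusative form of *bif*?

The pattern is voicing of the final consonant: -e when the stem ends in a voiceless consonant (*jipuk*, *deses*, *mafvuwif*); -udu when the stem ends in a voiced consonant (*bebluj*, *aj*, *ifoub*).
*bif*: final consonant = /f/, voiceless → -e → *bife*.

bife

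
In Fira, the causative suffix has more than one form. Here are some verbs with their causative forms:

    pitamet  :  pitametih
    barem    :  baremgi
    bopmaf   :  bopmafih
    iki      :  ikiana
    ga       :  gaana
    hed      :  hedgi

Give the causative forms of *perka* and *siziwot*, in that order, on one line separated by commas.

perkaana, siziwotih

Looking at the final sound of each stem: -ih when the stem ends in a voiceless consonant (*pitamet*, *bopmaf*); -gi when the stem ends in a voiced consonant (*barem*, *hed*); -ana when the stem ends in a vowel (*iki*, *ga*).
*perka*: final sound = /a/, a vowel → -ana → *perkaana*.
Since the final sound of *siziwot* is /t/ (a voiceless consonant), it takes -ih, giving *siziwotih*.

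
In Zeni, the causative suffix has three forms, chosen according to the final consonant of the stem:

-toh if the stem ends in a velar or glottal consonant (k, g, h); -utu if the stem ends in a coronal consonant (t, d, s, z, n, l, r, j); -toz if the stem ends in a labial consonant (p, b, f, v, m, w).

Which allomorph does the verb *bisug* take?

-toh

The final consonant of *bisug* is /g/, which is velar/glottal, so the suffix is -toh.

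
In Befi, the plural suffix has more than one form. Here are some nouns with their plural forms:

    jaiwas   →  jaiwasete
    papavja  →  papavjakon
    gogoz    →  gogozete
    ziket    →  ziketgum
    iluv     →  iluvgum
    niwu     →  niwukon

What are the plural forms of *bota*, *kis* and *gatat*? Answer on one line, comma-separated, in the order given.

Looking at the final sound of each stem: -ete when the stem ends in a sibilant (*jaiwas*, *gogoz*); -gum when the stem ends in a non-sibilant consonant (*ziket*, *iluv*); -kon when the stem ends in a vowel (*papavja*, *niwu*).
*bota* — final sound /a/ (a vowel) → -kon → *botakon*.
*kis* — final sound /s/ (a sibilant) → -ete → *kisete*.
*gatat*: final sound = /t/, a non-sibilant consonant → -gum → *gatatgum*.

botakon, kisete, gatatgum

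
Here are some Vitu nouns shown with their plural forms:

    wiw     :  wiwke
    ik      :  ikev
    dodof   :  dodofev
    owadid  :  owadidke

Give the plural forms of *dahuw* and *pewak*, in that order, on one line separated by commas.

The suffix is conditioned by the final consonant: -ev when the stem ends in a voiceless consonant (*ik*, *dodof*); -ke when the stem ends in a voiced consonant (*wiw*, *owadid*).
*dahuw*: final consonant = /w/, voiced → -ke → *dahuwke*.
*pewak* — final consonant /k/ (voiceless) → -ev → *pewakev*.

dahuwke, pewakev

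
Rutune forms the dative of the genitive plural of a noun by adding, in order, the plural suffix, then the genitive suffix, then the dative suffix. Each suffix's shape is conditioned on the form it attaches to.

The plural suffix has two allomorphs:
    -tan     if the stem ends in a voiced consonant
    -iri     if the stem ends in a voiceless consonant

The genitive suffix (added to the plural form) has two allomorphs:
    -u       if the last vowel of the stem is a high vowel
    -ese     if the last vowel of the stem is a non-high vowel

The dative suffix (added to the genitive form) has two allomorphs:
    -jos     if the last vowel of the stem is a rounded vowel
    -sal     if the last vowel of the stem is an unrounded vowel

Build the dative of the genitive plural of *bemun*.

bemuntanesesal

*bemun* — final consonant /n/ (voiced) → -tan → *bemuntan*.
The plural form *bemuntan*: last vowel = /a/, a non-high vowel → -ese → *bemuntanese*.
The genitive form *bemuntanese* — last vowel /e/ (an unrounded vowel) → -sal → *bemuntanesesal*.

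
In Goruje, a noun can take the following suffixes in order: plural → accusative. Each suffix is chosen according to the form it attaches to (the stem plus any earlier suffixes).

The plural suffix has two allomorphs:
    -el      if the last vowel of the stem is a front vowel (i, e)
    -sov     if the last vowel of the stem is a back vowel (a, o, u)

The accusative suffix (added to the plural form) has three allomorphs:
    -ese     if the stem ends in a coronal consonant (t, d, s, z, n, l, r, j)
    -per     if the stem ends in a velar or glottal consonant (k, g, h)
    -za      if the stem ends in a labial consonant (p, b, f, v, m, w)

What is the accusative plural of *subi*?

subielese

The last vowel of *subi* is /i/, which is a front vowel, so the plural suffix is -el, giving *subiel*.
The plural form *subiel* — final consonant /l/ (coronal) → -ese → *subielese*.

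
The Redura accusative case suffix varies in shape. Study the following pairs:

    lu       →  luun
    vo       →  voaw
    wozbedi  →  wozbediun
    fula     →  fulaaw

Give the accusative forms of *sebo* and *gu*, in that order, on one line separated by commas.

The suffix is conditioned by the last vowel: -un when the last vowel of the stem is a high vowel (*lu*, *wozbedi*); -aw when the last vowel of the stem is a non-high vowel (*vo*, *fula*).
The last vowel of *sebo* is /o/, which is a non-high vowel, so the suffix is -aw, giving *seboaw*.
The last vowel of *gu* is /u/, which is a high vowel, so the suffix is -un, giving *guun*.

seboaw, guun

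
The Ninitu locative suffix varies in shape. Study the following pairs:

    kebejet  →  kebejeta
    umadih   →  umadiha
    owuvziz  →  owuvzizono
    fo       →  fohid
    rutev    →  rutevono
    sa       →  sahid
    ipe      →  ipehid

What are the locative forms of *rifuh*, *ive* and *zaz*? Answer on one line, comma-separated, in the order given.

rifuha, ivehid, zazono

Looking at the final sound of each stem: -a when the stem ends in a voiceless consonant (*kebejet*, *umadih*); -ono when the stem ends in a voiced consonant (*owuvziz*, *rutev*); -hid when the stem ends in a vowel (*fo*, *sa*, *ipe*).
*rifuh*: final sound = /h/, a voiceless consonant → -a → *rifuha*.
*ive*: final sound = /e/, a vowel → -hid → *ivehid*.
The final sound of *zaz* is /z/, which is a voiced consonant, so the suffix is -ono, giving *zazono*.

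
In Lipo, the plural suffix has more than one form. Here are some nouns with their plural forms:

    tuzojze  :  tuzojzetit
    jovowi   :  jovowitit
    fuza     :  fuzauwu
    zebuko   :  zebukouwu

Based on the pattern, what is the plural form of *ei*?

eitit

The suffix is conditioned by the last vowel: -tit when the last vowel of the stem is a front vowel (*tuzojze*, *jovowi*); -uwu when the last vowel of the stem is a back vowel (*fuza*, *zebuko*).
The last vowel of *ei* is /i/, which is a front vowel, so the suffix is -tit, giving *eitit*.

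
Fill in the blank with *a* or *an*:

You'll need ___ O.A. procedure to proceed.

an

The indefinite article is chosen by the initial *sound* of the following word, not its spelling.
The initialism *O.A.* is read letter by letter; the first letter, O, is pronounced /oʊ/, which begins with a vowel sound.
So the article is *an*: You'll need an O.A. procedure to proceed.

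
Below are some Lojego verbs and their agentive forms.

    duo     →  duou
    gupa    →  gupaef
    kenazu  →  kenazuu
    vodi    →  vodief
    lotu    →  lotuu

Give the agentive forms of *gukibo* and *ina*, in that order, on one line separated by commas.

gukibou, inaef

The alternation tracks the last vowel of the stem — -u when the last vowel of the stem is a rounded vowel (*duo*, *kenazu*, *lotu*); -ef when the last vowel of the stem is an unrounded vowel (*gupa*, *vodi*).
The last vowel of *gukibo* is /o/, which is a rounded vowel, so the suffix is -u, giving *gukibou*.
The last vowel of *ina* is /a/, which is an unrounded vowel, so the suffix is -ef, giving *inaef*.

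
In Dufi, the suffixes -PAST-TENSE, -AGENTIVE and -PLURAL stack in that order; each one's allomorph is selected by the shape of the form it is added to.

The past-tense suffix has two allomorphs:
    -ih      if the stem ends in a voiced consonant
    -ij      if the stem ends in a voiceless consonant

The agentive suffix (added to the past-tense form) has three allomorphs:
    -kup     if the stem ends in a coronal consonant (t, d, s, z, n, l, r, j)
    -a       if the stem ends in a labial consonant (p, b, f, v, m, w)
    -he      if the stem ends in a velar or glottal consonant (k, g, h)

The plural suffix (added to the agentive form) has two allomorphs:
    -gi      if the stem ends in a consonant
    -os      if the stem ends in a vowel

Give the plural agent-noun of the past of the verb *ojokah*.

ojokahijkupgi

*ojokah* — final consonant /h/ (voiceless) → -ij → *ojokahij*.
The past-tense form *ojokahij*: final consonant = /j/, coronal → -kup → *ojokahijkup*.
Since the final sound of the agentive form *ojokahijkup* is /p/ (a consonant), it takes -gi, giving *ojokahijkupgi*.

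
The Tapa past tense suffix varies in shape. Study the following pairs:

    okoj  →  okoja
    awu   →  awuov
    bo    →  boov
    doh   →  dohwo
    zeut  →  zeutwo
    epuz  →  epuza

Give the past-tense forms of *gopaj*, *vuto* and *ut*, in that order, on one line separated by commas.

The alternation tracks the final sound of the stem — -wo when the stem ends in a voiceless consonant (*doh*, *zeut*); -a when the stem ends in a voiced consonant (*okoj*, *epuz*); -ov when the stem ends in a vowel (*awu*, *bo*).
Since the final sound of *gopaj* is /j/ (a voiced consonant), it takes -a, giving *gopaja*.
Since the final sound of *vuto* is /o/ (a vowel), it takes -ov, giving *vutoov*.
The final sound of *ut* is /t/, which is a voiceless consonant, so the suffix is -wo, giving *utwo*.

gopaja, vutoov, utwo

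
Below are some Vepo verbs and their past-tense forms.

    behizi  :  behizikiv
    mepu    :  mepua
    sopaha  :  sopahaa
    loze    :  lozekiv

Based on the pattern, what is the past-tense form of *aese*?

The suffix is conditioned by the last vowel: -kiv when the last vowel of the stem is a front vowel (*behizi*, *loze*); -a when the last vowel of the stem is a back vowel (*mepu*, *sopaha*).
*aese* — last vowel /e/ (a front vowel) → -kiv → *aesekiv*.

aesekiv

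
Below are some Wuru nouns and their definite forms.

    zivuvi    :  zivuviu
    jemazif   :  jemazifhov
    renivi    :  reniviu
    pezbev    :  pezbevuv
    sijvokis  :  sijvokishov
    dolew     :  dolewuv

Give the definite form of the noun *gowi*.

The alternation tracks the final sound of the stem — -hov when the stem ends in a voiceless consonant (*jemazif*, *sijvokis*); -uv when the stem ends in a voiced consonant (*pezbev*, *dolew*); -u when the stem ends in a vowel (*zivuvi*, *renivi*).
Since the final sound of *gowi* is /i/ (a vowel), it takes -u, giving *gowiu*.

gowiu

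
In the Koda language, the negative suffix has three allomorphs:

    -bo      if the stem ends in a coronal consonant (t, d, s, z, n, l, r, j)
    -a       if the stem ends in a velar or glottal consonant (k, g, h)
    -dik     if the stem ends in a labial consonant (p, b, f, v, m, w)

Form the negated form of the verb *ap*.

apdik

The final consonant of *ap* is /p/, which is labial, so the suffix is -dik, giving *apdik*.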